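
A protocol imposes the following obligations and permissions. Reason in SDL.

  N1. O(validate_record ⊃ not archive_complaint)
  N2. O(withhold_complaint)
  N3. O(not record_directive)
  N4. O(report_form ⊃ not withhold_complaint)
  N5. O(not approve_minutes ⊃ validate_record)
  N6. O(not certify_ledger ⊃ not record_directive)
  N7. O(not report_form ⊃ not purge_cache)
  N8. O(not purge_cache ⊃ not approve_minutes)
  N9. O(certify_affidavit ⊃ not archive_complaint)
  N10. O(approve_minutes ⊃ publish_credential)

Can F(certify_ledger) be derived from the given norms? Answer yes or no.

No

Premise 6 is O(not certify_ledger ⊃ not record_directive); even if O(not record_directive) held, inferring O(not certify_ledger) would be affirming the consequent — invalid.
No other premise forces O(not certify_ledger). An ideal world satisfying every premise can still have certify_ledger true, so F(certify_ledger) is not derivable.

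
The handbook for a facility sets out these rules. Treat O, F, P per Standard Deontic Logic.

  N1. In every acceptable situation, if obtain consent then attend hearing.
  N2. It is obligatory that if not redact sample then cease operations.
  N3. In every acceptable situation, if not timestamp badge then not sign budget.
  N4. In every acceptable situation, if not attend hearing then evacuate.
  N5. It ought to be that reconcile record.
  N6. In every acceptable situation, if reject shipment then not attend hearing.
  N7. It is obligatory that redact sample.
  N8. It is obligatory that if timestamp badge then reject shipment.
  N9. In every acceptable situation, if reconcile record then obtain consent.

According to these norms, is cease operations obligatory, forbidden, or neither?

Neither

Premise 2 is O(¬redact_sample → cease_operations), but O(¬redact_sample) is not derivable from the premises, so it does not yield O(cease_operations).
No premise or chain of K-axiom applications forces O(cease_operations), and none forces O(¬cease_operations). So cease_operations is neither obligatory nor forbidden under these norms.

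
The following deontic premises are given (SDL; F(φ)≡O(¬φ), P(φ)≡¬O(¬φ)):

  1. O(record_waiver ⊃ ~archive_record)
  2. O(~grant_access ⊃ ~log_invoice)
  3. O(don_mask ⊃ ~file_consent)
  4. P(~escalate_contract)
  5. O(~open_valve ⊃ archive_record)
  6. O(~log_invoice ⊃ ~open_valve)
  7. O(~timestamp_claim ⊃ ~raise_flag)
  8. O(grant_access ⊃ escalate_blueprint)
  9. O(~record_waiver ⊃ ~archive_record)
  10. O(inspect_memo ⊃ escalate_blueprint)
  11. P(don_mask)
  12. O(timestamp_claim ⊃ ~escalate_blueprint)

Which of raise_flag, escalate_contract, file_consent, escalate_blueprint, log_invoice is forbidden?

Premises 9 and 1 are O(~record_waiver ⊃ ~archive_record) and O(record_waiver ⊃ ~archive_record); every ideal world satisfies ~record_waiver or record_waiver, so in either case ~archive_record holds — hence O(~archive_record).
Premise 5 is O(~open_valve ⊃ archive_record); contrapositively O(~archive_record ⊃ open_valve). Since O(~archive_record) holds, K gives O(open_valve).
The contrapositive of premise 6 (O(~log_invoice ⊃ ~open_valve)) is O(open_valve ⊃ log_invoice), and O(open_valve) is already established, so O(log_invoice).
Premise 2 is O(~grant_access ⊃ ~log_invoice); contrapositively O(log_invoice ⊃ grant_access). Since O(log_invoice) holds, K gives O(grant_access).
From O(grant_access) and premise 8, O(grant_access ⊃ escalate_blueprint), we obtain O(escalate_blueprint).
The contrapositive of premise 12 (O(timestamp_claim ⊃ ~escalate_blueprint)) is O(escalate_blueprint ⊃ ~timestamp_claim), and O(escalate_blueprint) is already established, so O(~timestamp_claim).
Applying K to premise 7 (O(~timestamp_claim ⊃ ~raise_flag)) and O(~timestamp_claim) yields O(~raise_flag).
So O(~raise_flag) holds, i.e. raise_flag is forbidden. None of the other listed options is forbidden under the premises.

raise_flag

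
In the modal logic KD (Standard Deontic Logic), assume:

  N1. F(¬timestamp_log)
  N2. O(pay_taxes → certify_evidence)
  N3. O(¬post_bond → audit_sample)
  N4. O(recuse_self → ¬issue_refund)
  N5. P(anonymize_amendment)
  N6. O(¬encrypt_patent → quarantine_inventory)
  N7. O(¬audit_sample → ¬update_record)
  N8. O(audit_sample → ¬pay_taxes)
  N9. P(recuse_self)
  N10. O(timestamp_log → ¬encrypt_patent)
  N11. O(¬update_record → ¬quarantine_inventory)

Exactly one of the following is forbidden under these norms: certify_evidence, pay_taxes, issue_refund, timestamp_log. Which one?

F(¬timestamp_log) at premise 1 means O(timestamp_log).
From O(timestamp_log) and premise 10, O(timestamp_log → ¬encrypt_patent), we obtain O(¬encrypt_patent).
Premise 6 is O(¬encrypt_patent → quarantine_inventory); since O(¬encrypt_patent), deontic closure gives O(quarantine_inventory).
Premise 11 is O(¬update_record → ¬quarantine_inventory); contrapositively O(quarantine_inventory → update_record). Since O(quarantine_inventory) holds, K gives O(update_record).
Premise 7 is O(¬audit_sample → ¬update_record); contrapositively O(update_record → audit_sample). Since O(update_record) holds, K gives O(audit_sample).
From O(audit_sample) and premise 8, O(audit_sample → ¬pay_taxes), we obtain O(¬pay_taxes).
So O(¬pay_taxes) holds, i.e. pay_taxes is forbidden. None of the other listed options is forbidden under the premises.

pay_taxes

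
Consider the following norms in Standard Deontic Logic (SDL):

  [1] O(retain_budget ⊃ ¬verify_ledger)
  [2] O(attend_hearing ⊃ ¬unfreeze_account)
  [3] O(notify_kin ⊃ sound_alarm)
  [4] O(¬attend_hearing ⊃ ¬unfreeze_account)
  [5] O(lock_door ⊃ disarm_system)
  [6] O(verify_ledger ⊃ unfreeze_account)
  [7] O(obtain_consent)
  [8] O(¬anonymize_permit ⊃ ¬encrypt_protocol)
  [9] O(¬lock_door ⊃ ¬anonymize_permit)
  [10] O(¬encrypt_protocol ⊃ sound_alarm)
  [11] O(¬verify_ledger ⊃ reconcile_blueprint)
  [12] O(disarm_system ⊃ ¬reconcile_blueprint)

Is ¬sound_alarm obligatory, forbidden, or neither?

Forbidden

By case analysis on ¬attend_hearing: premise 4 gives O(¬attend_hearing ⊃ ¬unfreeze_account) and premise 2 gives O(attend_hearing ⊃ ¬unfreeze_account), so O(¬unfreeze_account) either way.
The contrapositive of premise 6 (O(verify_ledger ⊃ unfreeze_account)) is O(¬unfreeze_account ⊃ ¬verify_ledger), and O(¬unfreeze_account) is already established, so O(¬verify_ledger).
Premise 11 is O(¬verify_ledger ⊃ reconcile_blueprint); since O(¬verify_ledger), deontic closure gives O(reconcile_blueprint).
Premise 12, O(disarm_system ⊃ ¬reconcile_blueprint), contraposes to O(reconcile_blueprint ⊃ ¬disarm_system); with O(reconcile_blueprint) we get O(¬disarm_system).
Premise 5 is O(lock_door ⊃ disarm_system); contrapositively O(¬disarm_system ⊃ ¬lock_door). Since O(¬disarm_system) holds, K gives O(¬lock_door).
With premise 9, O(¬lock_door ⊃ ¬anonymize_permit), the K-axiom yields O(¬anonymize_permit).
Premise 8 is O(¬anonymize_permit ⊃ ¬encrypt_protocol); since O(¬anonymize_permit), deontic closure gives O(¬encrypt_protocol).
Applying K to premise 10 (O(¬encrypt_protocol ⊃ sound_alarm)) and O(¬encrypt_protocol) yields O(sound_alarm).
Premises 1, 3, 7 do not contribute to this derivation.
Thus O(sound_alarm), which is F(¬sound_alarm): ¬sound_alarm is forbidden.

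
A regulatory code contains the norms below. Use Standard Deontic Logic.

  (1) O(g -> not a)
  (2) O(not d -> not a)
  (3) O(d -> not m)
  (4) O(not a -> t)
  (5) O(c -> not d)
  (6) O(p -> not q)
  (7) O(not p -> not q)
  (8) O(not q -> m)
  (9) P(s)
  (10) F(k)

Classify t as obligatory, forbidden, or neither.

By case analysis on p: premise 6 gives O(p -> not q) and premise 7 gives O(not p -> not q), so O(not q) either way.
Applying K to premise 8 (O(not q -> m)) and O(not q) yields O(m).
Premise 3, O(d -> not m), contraposes to O(m -> not d); with O(m) we get O(not d).
From O(not d) and premise 2, O(not d -> not a), we obtain O(not a).
With premise 4, O(not a -> t), the K-axiom yields O(t).
Premises 1, 5, 9, 10 do not contribute to this derivation.
Hence t is obligatory.

Obligatory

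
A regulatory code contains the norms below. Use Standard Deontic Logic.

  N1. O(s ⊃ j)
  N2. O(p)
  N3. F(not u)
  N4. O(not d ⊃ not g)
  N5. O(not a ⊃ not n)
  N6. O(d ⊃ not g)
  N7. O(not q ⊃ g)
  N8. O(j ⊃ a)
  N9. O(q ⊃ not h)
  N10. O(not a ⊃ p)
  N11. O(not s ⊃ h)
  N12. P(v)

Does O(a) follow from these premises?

Premises 4 and 6 are O(not d ⊃ not g) and O(d ⊃ not g); every ideal world satisfies not d or d, so in either case not g holds — hence O(not g).
The contrapositive of premise 7 (O(not q ⊃ g)) is O(not g ⊃ q), and O(not g) is already established, so O(q).
Premise 9 is O(q ⊃ not h); since O(q), deontic closure gives O(not h).
The contrapositive of premise 11 (O(not s ⊃ h)) is O(not h ⊃ s), and O(not h) is already established, so O(s).
Applying K to premise 1 (O(s ⊃ j)) and O(s) yields O(j).
Premise 8 is O(j ⊃ a); since O(j), deontic closure gives O(a).
Premises 2, 3, 5, 10, 12 do not contribute to this derivation.
So O(a) follows.

Yes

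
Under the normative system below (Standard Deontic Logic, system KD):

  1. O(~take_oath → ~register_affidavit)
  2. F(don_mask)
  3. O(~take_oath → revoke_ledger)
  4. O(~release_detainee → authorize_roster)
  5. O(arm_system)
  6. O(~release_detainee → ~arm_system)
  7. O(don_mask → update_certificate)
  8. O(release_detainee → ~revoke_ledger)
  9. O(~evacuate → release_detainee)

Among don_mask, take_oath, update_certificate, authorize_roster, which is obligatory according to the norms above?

From premise 5 we have O(arm_system).
Premise 6 is O(~release_detainee → ~arm_system); contrapositively O(arm_system → release_detainee). Since O(arm_system) holds, K gives O(release_detainee).
Applying K to premise 8 (O(release_detainee → ~revoke_ledger)) and O(release_detainee) yields O(~revoke_ledger).
Premise 3, O(~take_oath → revoke_ledger), contraposes to O(~revoke_ledger → take_oath); with O(~revoke_ledger) we get O(take_oath).
So O(take_oath) holds — take_oath is obligatory. None of the other listed options is made obligatory by any chain of premises.

take_oath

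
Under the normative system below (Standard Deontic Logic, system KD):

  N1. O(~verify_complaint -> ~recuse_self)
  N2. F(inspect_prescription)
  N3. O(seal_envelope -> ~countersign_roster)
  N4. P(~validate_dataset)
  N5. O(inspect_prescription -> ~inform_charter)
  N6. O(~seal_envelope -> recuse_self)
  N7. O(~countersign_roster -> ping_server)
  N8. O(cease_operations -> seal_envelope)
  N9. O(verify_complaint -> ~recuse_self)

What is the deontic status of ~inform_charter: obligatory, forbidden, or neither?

Neither

Premise 5 is O(inspect_prescription -> ~inform_charter), but O(inspect_prescription) is not derivable from the premises, so it does not yield O(~inform_charter).
No premise or chain of K-axiom applications forces O(~inform_charter), and none forces O(inform_charter). So ~inform_charter is neither obligatory nor forbidden under these norms.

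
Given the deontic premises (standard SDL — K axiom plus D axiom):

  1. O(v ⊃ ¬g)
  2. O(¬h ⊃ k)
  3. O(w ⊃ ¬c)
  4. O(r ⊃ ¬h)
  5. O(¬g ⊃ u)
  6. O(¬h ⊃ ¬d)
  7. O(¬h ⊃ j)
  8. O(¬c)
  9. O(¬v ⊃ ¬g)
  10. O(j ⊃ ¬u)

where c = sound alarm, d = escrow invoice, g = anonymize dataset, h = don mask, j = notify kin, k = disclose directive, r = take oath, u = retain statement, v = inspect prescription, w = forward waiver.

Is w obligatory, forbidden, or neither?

Premise 3 is O(w ⊃ ¬c); even if O(¬c) held, inferring O(w) would be affirming the consequent — invalid.
No premise or chain of K-axiom applications forces O(w), and none forces O(¬w). So w is neither obligatory nor forbidden under these norms.

Neither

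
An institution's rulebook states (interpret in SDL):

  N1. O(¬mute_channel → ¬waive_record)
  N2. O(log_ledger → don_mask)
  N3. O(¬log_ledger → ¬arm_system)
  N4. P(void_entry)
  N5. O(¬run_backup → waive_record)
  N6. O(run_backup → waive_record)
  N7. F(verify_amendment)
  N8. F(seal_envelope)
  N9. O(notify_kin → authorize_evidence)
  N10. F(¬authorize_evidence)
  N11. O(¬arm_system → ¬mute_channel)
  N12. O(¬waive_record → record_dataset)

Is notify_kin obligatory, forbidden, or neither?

Neither

Premise 9 is O(notify_kin → authorize_evidence); even if O(authorize_evidence) held, inferring O(notify_kin) would be affirming the consequent — invalid.
No premise or chain of K-axiom applications forces O(notify_kin), and none forces O(¬notify_kin). So notify_kin is neither obligatory nor forbidden under these norms.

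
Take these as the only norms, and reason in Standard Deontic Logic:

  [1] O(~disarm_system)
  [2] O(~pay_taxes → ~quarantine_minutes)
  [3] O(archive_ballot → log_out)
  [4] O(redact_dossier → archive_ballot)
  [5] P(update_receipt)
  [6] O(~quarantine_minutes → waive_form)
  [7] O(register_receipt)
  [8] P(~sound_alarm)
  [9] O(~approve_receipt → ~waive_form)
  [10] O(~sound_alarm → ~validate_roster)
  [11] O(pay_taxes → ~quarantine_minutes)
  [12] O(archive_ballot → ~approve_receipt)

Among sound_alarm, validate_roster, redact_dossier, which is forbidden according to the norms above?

By case analysis on pay_taxes: premise 11 gives O(pay_taxes → ~quarantine_minutes) and premise 2 gives O(~pay_taxes → ~quarantine_minutes), so O(~quarantine_minutes) either way.
Premise 6 is O(~quarantine_minutes → waive_form); since O(~quarantine_minutes), deontic closure gives O(waive_form).
Premise 9 is O(~approve_receipt → ~waive_form); contrapositively O(waive_form → approve_receipt). Since O(waive_form) holds, K gives O(approve_receipt).
Premise 12, O(archive_ballot → ~approve_receipt), contraposes to O(approve_receipt → ~archive_ballot); with O(approve_receipt) we get O(~archive_ballot).
Premise 4 is O(redact_dossier → archive_ballot); contrapositively O(~archive_ballot → ~redact_dossier). Since O(~archive_ballot) holds, K gives O(~redact_dossier).
So O(~redact_dossier) holds, i.e. redact_dossier is forbidden. None of the other listed options is forbidden under the premises.

redact_dossier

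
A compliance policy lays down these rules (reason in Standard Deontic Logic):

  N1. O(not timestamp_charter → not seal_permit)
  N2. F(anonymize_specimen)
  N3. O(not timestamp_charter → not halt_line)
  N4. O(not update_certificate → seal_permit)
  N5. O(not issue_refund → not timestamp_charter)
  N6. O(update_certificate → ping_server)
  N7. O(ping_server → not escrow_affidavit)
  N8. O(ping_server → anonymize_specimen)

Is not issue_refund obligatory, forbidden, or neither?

Forbidden

Premise 2 is F(anonymize_specimen), i.e. O(not anonymize_specimen).
Premise 8, O(ping_server → anonymize_specimen), contraposes to O(not anonymize_specimen → not ping_server); with O(not anonymize_specimen) we get O(not ping_server).
Premise 6, O(update_certificate → ping_server), contraposes to O(not ping_server → not update_certificate); with O(not ping_server) we get O(not update_certificate).
With premise 4, O(not update_certificate → seal_permit), the K-axiom yields O(seal_permit).
The contrapositive of premise 1 (O(not timestamp_charter → not seal_permit)) is O(seal_permit → timestamp_charter), and O(seal_permit) is already established, so O(timestamp_charter).
The contrapositive of premise 5 (O(not issue_refund → not timestamp_charter)) is O(timestamp_charter → issue_refund), and O(timestamp_charter) is already established, so O(issue_refund).
Premises 3, 7 do not contribute to this derivation.
Thus O(issue_refund), which is F(not issue_refund): not issue_refund is forbidden.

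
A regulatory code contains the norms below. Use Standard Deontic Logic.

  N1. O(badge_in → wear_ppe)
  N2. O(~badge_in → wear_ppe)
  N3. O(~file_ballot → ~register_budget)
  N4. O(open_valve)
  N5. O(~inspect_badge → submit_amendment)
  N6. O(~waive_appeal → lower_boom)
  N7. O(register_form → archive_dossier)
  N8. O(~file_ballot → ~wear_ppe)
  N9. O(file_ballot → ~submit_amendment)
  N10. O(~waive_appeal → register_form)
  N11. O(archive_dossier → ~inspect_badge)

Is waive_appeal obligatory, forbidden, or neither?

Obligatory

By case analysis on badge_in: premise 1 gives O(badge_in → wear_ppe) and premise 2 gives O(~badge_in → wear_ppe), so O(wear_ppe) either way.
Premise 8, O(~file_ballot → ~wear_ppe), contraposes to O(wear_ppe → file_ballot); with O(wear_ppe) we get O(file_ballot).
From O(file_ballot) and premise 9, O(file_ballot → ~submit_amendment), we obtain O(~submit_amendment).
Premise 5 is O(~inspect_badge → submit_amendment); contrapositively O(~submit_amendment → inspect_badge). Since O(~submit_amendment) holds, K gives O(inspect_badge).
The contrapositive of premise 11 (O(archive_dossier → ~inspect_badge)) is O(inspect_badge → ~archive_dossier), and O(inspect_badge) is already established, so O(~archive_dossier).
Premise 7, O(register_form → archive_dossier), contraposes to O(~archive_dossier → ~register_form); with O(~archive_dossier) we get O(~register_form).
Premise 10 is O(~waive_appeal → register_form); contrapositively O(~register_form → waive_appeal). Since O(~register_form) holds, K gives O(waive_appeal).
Premises 3, 4, 6 do not contribute to this derivation.
Hence waive_appeal is obligatory.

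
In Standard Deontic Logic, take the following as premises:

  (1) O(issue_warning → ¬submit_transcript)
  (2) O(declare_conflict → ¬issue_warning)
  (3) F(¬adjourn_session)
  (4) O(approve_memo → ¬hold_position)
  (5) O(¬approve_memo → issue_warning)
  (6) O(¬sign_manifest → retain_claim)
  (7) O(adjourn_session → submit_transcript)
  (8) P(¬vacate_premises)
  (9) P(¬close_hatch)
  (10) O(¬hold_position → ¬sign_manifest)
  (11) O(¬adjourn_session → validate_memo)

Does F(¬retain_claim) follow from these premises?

Yes

F(¬adjourn_session) at premise 3 means O(adjourn_session).
Applying K to premise 7 (O(adjourn_session → submit_transcript)) and O(adjourn_session) yields O(submit_transcript).
Premise 1 is O(issue_warning → ¬submit_transcript); contrapositively O(submit_transcript → ¬issue_warning). Since O(submit_transcript) holds, K gives O(¬issue_warning).
Premise 5, O(¬approve_memo → issue_warning), contraposes to O(¬issue_warning → approve_memo); with O(¬issue_warning) we get O(approve_memo).
From O(approve_memo) and premise 4, O(approve_memo → ¬hold_position), we obtain O(¬hold_position).
With premise 10, O(¬hold_position → ¬sign_manifest), the K-axiom yields O(¬sign_manifest).
Premise 6 is O(¬sign_manifest → retain_claim); since O(¬sign_manifest), deontic closure gives O(retain_claim).
Premises 2, 8, 9, 11 do not contribute to this derivation.
So O(retain_claim) holds, i.e. F(¬retain_claim). The claim follows.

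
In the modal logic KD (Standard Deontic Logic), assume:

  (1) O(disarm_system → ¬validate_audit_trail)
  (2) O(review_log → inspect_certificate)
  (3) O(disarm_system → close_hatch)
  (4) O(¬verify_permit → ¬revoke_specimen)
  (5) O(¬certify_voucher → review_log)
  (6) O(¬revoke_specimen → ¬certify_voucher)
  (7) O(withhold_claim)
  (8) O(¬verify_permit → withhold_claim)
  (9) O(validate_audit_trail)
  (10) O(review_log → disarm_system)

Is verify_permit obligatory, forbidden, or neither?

From premise 9 we have O(validate_audit_trail).
Premise 1, O(disarm_system → ¬validate_audit_trail), contraposes to O(validate_audit_trail → ¬disarm_system); with O(validate_audit_trail) we get O(¬disarm_system).
Premise 10, O(review_log → disarm_system), contraposes to O(¬disarm_system → ¬review_log); with O(¬disarm_system) we get O(¬review_log).
The contrapositive of premise 5 (O(¬certify_voucher → review_log)) is O(¬review_log → certify_voucher), and O(¬review_log) is already established, so O(certify_voucher).
The contrapositive of premise 6 (O(¬revoke_specimen → ¬certify_voucher)) is O(certify_voucher → revoke_specimen), and O(certify_voucher) is already established, so O(revoke_specimen).
The contrapositive of premise 4 (O(¬verify_permit → ¬revoke_specimen)) is O(revoke_specimen → verify_permit), and O(revoke_specimen) is already established, so O(verify_permit).
Premises 2, 3, 7, 8 do not contribute to this derivation.
Hence verify_permit is obligatory.

Obligatory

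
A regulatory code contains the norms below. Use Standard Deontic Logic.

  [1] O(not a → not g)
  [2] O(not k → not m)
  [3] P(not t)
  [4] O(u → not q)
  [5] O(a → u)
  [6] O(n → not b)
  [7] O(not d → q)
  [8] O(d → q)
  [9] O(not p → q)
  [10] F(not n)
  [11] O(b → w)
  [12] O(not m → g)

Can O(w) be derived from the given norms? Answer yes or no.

No

Premise 11 is O(b → w), but O(b) is not derivable from the premises, so it does not yield O(w).
No other premise forces O(w). An ideal world satisfying every premise can still have w false, so O(w) is not derivable.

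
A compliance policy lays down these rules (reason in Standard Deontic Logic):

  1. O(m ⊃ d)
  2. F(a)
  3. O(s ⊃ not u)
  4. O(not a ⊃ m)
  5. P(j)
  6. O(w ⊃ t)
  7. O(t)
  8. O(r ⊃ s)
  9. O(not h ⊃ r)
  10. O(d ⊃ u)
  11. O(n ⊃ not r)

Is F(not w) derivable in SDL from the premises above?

Premise 6 is O(w ⊃ t); even if O(t) held, inferring O(w) would be affirming the consequent — invalid.
No other premise forces O(w). An ideal world satisfying every premise can still have not w true, so F(not w) is not derivable.

No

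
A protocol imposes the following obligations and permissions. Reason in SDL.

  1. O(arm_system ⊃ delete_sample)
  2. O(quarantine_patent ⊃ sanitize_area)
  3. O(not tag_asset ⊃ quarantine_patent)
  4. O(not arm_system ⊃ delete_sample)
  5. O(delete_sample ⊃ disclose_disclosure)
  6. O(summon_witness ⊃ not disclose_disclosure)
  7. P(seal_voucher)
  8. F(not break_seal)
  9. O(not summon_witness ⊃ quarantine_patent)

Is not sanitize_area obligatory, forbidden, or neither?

Premises 4 and 1 are O(not arm_system ⊃ delete_sample) and O(arm_system ⊃ delete_sample); every ideal world satisfies not arm_system or arm_system, so in either case delete_sample holds — hence O(delete_sample).
Applying K to premise 5 (O(delete_sample ⊃ disclose_disclosure)) and O(delete_sample) yields O(disclose_disclosure).
The contrapositive of premise 6 (O(summon_witness ⊃ not disclose_disclosure)) is O(disclose_disclosure ⊃ not summon_witness), and O(disclose_disclosure) is already established, so O(not summon_witness).
With premise 9, O(not summon_witness ⊃ quarantine_patent), the K-axiom yields O(quarantine_patent).
Premise 2 is O(quarantine_patent ⊃ sanitize_area); since O(quarantine_patent), deontic closure gives O(sanitize_area).
Premises 3, 7, 8 do not contribute to this derivation.
Thus O(sanitize_area), which is F(not sanitize_area): not sanitize_area is forbidden.

Forbidden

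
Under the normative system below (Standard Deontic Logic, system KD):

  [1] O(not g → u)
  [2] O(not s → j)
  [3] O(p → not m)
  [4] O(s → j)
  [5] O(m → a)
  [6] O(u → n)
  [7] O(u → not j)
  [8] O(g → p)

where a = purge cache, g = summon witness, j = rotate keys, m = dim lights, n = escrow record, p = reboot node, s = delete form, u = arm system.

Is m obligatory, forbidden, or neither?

By case analysis on not s: premise 2 gives O(not s → j) and premise 4 gives O(s → j), so O(j) either way.
The contrapositive of premise 7 (O(u → not j)) is O(j → not u), and O(j) is already established, so O(not u).
Premise 1, O(not g → u), contraposes to O(not u → g); with O(not u) we get O(g).
Premise 8 is O(g → p); since O(g), deontic closure gives O(p).
Premise 3 is O(p → not m); since O(p), deontic closure gives O(not m).
Premises 5, 6 do not contribute to this derivation.
Thus O(not m), which is F(m): m is forbidden.

Forbidden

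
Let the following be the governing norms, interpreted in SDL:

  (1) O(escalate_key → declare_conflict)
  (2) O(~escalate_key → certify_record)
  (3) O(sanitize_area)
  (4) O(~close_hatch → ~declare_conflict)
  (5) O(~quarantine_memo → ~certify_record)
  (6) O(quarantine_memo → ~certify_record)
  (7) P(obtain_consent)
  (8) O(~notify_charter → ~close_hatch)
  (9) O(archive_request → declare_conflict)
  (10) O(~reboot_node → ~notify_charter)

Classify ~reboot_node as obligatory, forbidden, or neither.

Premises 5 and 6 are O(~quarantine_memo → ~certify_record) and O(quarantine_memo → ~certify_record); every ideal world satisfies ~quarantine_memo or quarantine_memo, so in either case ~certify_record holds — hence O(~certify_record).
Premise 2 is O(~escalate_key → certify_record); contrapositively O(~certify_record → escalate_key). Since O(~certify_record) holds, K gives O(escalate_key).
From O(escalate_key) and premise 1, O(escalate_key → declare_conflict), we obtain O(declare_conflict).
Premise 4, O(~close_hatch → ~declare_conflict), contraposes to O(declare_conflict → close_hatch); with O(declare_conflict) we get O(close_hatch).
Premise 8 is O(~notify_charter → ~close_hatch); contrapositively O(close_hatch → notify_charter). Since O(close_hatch) holds, K gives O(notify_charter).
Premise 10, O(~reboot_node → ~notify_charter), contraposes to O(notify_charter → reboot_node); with O(notify_charter) we get O(reboot_node).
Premises 3, 7, 9 do not contribute to this derivation.
Thus O(reboot_node), which is F(~reboot_node): ~reboot_node is forbidden.

Forbidden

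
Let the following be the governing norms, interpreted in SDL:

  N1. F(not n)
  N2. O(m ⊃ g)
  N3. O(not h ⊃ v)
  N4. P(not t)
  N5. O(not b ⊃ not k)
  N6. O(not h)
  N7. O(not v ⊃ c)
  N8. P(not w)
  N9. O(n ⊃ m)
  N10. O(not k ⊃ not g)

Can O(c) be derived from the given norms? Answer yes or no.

No

Premise 7 is O(not v ⊃ c), but O(not v) is not derivable from the premises, so it does not yield O(c).
No other premise forces O(c). An ideal world satisfying every premise can still have c false, so O(c) is not derivable.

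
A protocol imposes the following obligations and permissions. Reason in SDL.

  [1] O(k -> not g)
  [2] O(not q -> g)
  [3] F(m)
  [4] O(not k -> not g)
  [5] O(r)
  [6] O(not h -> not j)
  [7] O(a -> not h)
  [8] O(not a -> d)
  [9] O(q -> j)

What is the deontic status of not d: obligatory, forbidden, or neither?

Forbidden

By case analysis on k: premise 1 gives O(k -> not g) and premise 4 gives O(not k -> not g), so O(not g) either way.
Premise 2, O(not q -> g), contraposes to O(not g -> q); with O(not g) we get O(q).
Applying K to premise 9 (O(q -> j)) and O(q) yields O(j).
Premise 6 is O(not h -> not j); contrapositively O(j -> h). Since O(j) holds, K gives O(h).
The contrapositive of premise 7 (O(a -> not h)) is O(h -> not a), and O(h) is already established, so O(not a).
From O(not a) and premise 8, O(not a -> d), we obtain O(d).
Premises 3, 5 do not contribute to this derivation.
Thus O(d), which is F(not d): not d is forbidden.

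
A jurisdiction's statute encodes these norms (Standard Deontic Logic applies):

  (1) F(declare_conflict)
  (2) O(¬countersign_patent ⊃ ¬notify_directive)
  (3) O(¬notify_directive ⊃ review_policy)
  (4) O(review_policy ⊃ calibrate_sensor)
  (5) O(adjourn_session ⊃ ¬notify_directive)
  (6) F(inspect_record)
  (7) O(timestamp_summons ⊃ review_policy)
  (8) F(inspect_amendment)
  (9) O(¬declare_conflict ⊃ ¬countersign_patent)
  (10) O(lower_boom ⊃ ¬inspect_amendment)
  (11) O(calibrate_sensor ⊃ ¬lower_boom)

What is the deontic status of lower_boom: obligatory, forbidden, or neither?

Premise 1 is F(declare_conflict), i.e. O(¬declare_conflict).
From O(¬declare_conflict) and premise 9, O(¬declare_conflict ⊃ ¬countersign_patent), we obtain O(¬countersign_patent).
Applying K to premise 2 (O(¬countersign_patent ⊃ ¬notify_directive)) and O(¬countersign_patent) yields O(¬notify_directive).
Applying K to premise 3 (O(¬notify_directive ⊃ review_policy)) and O(¬notify_directive) yields O(review_policy).
With premise 4, O(review_policy ⊃ calibrate_sensor), the K-axiom yields O(calibrate_sensor).
From O(calibrate_sensor) and premise 11, O(calibrate_sensor ⊃ ¬lower_boom), we obtain O(¬lower_boom).
Premises 5, 6, 7, 8, 10 do not contribute to this derivation.
Thus O(¬lower_boom), which is F(lower_boom): lower_boom is forbidden.

Forbidden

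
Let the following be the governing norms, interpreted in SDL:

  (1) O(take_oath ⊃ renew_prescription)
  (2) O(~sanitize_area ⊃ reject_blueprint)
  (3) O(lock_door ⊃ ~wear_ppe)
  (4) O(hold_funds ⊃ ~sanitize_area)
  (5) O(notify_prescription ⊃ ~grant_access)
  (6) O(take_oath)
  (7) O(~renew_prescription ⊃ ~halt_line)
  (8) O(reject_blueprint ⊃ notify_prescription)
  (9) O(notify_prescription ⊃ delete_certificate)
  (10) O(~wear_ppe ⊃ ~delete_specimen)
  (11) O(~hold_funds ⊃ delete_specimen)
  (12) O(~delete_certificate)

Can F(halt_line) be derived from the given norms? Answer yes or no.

No

Premise 7 is O(~renew_prescription ⊃ ~halt_line), but O(~renew_prescription) is not derivable from the premises, so it does not yield O(~halt_line).
No other premise forces O(~halt_line). An ideal world satisfying every premise can still have halt_line true, so F(halt_line) is not derivable.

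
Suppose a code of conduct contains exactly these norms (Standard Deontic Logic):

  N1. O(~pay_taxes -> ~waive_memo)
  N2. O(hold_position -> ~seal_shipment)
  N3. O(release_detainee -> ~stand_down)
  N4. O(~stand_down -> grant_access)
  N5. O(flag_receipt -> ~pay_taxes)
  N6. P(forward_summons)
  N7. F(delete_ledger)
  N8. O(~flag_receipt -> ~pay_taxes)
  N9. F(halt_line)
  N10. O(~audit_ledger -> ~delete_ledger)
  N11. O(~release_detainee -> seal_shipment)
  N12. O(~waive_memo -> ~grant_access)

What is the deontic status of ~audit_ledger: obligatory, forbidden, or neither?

Premise 10 is O(~audit_ledger -> ~delete_ledger); even if O(~delete_ledger) held, inferring O(~audit_ledger) would be affirming the consequent — invalid.
No premise or chain of K-axiom applications forces O(~audit_ledger), and none forces O(audit_ledger). So ~audit_ledger is neither obligatory nor forbidden under these norms.

Neither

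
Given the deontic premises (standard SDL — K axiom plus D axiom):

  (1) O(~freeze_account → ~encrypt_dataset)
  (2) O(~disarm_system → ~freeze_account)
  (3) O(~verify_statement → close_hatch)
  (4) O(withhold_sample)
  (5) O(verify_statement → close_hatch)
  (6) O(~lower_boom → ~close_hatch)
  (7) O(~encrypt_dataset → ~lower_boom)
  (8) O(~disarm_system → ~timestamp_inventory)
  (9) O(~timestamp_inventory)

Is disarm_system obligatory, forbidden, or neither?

By case analysis on ~verify_statement: premise 3 gives O(~verify_statement → close_hatch) and premise 5 gives O(verify_statement → close_hatch), so O(close_hatch) either way.
Premise 6, O(~lower_boom → ~close_hatch), contraposes to O(close_hatch → lower_boom); with O(close_hatch) we get O(lower_boom).
Premise 7, O(~encrypt_dataset → ~lower_boom), contraposes to O(lower_boom → encrypt_dataset); with O(lower_boom) we get O(encrypt_dataset).
Premise 1 is O(~freeze_account → ~encrypt_dataset); contrapositively O(encrypt_dataset → freeze_account). Since O(encrypt_dataset) holds, K gives O(freeze_account).
The contrapositive of premise 2 (O(~disarm_system → ~freeze_account)) is O(freeze_account → disarm_system), and O(freeze_account) is already established, so O(disarm_system).
Premises 4, 8, 9 do not contribute to this derivation.
Hence disarm_system is obligatory.

Obligatory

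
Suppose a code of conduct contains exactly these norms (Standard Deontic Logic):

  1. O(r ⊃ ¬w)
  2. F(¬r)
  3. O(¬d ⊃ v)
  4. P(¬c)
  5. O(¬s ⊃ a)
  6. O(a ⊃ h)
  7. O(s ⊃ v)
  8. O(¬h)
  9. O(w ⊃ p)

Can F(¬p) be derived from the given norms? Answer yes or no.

No

Premise 9 is O(w ⊃ p), but O(w) is not derivable from the premises, so it does not yield O(p).
No other premise forces O(p). An ideal world satisfying every premise can still have ¬p true, so F(¬p) is not derivable.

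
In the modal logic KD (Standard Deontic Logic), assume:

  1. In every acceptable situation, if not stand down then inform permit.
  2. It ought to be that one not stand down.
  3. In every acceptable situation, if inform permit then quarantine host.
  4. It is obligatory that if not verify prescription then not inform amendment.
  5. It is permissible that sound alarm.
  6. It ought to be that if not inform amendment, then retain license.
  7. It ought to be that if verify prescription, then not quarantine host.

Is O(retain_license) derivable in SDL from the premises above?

From premise 2 we have O(¬stand_down).
Applying K to premise 1 (O(¬stand_down → inform_permit)) and O(¬stand_down) yields O(inform_permit).
Applying K to premise 3 (O(inform_permit → quarantine_host)) and O(inform_permit) yields O(quarantine_host).
Premise 7 is O(verify_prescription → ¬quarantine_host); contrapositively O(quarantine_host → ¬verify_prescription). Since O(quarantine_host) holds, K gives O(¬verify_prescription).
Applying K to premise 4 (O(¬verify_prescription → ¬inform_amendment)) and O(¬verify_prescription) yields O(¬inform_amendment).
Premise 6 is O(¬inform_amendment → retain_license); since O(¬inform_amendment), deontic closure gives O(retain_license).
Premise 5 does not contribute to this derivation.
So O(retain_license) follows.

Yes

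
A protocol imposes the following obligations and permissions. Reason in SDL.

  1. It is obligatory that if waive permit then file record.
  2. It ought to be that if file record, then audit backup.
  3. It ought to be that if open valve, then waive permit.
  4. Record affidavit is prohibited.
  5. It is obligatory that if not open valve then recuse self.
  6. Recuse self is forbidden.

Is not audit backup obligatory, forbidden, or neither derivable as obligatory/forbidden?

Premise 6, F(recuse_self), is equivalent to O(¬recuse_self).
Premise 5 is O(¬open_valve → recuse_self); contrapositively O(¬recuse_self → open_valve). Since O(¬recuse_self) holds, K gives O(open_valve).
With premise 3, O(open_valve → waive_permit), the K-axiom yields O(waive_permit).
With premise 1, O(waive_permit → file_record), the K-axiom yields O(file_record).
Premise 2 is O(file_record → audit_backup); since O(file_record), deontic closure gives O(audit_backup).
Premise 4 does not contribute to this derivation.
Thus O(audit_backup), which is F(¬audit_backup): ¬audit_backup is forbidden.

Forbidden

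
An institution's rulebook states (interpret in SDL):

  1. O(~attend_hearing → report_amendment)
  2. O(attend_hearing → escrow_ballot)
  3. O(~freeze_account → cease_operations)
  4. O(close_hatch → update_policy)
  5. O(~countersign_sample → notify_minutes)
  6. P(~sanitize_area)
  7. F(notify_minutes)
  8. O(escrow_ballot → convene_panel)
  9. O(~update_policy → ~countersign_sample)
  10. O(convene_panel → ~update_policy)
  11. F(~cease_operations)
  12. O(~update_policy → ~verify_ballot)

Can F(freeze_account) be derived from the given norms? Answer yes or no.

No

Premise 3 is O(~freeze_account → cease_operations); even if O(cease_operations) held, inferring O(~freeze_account) would be affirming the consequent — invalid.
No other premise forces O(~freeze_account). An ideal world satisfying every premise can still have freeze_account true, so F(freeze_account) is not derivable.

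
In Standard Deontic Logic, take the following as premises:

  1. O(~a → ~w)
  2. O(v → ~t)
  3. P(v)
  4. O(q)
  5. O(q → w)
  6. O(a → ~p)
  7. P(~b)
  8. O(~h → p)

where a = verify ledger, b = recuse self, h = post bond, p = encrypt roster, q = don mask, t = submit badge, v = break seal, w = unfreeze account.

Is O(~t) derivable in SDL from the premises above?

Premise 2 is O(v → ~t), but O(v) is not derivable from the premises (the permission P(v) asserts only ~O(~v), not O(v)), so it does not yield O(~t).
No other premise forces O(~t). An ideal world satisfying every premise can still have ~t false, so O(~t) is not derivable.

No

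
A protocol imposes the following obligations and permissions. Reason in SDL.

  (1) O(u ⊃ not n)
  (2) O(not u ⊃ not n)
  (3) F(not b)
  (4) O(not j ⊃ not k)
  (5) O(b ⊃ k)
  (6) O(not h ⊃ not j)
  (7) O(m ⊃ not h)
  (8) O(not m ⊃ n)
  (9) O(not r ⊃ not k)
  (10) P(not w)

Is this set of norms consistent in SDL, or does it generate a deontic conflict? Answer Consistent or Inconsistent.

Inconsistent

By case analysis on not u: premise 2 gives O(not u ⊃ not n) and premise 1 gives O(u ⊃ not n), so O(not n) either way.
Premise 8 is O(not m ⊃ n); contrapositively O(not n ⊃ m). Since O(not n) holds, K gives O(m).
Premise 7 is O(m ⊃ not h); since O(m), deontic closure gives O(not h).
From O(not h) and premise 6, O(not h ⊃ not j), we obtain O(not j).
With premise 4, O(not j ⊃ not k), the K-axiom yields O(not k).
Premise 5 is O(b ⊃ k); contrapositively O(not k ⊃ not b). Since O(not k) holds, K gives O(not b).
But premise 3, F(not b), means O(b).
We now have both O(not b) and O(b) — b is simultaneously obligatory and forbidden, violating the D-axiom.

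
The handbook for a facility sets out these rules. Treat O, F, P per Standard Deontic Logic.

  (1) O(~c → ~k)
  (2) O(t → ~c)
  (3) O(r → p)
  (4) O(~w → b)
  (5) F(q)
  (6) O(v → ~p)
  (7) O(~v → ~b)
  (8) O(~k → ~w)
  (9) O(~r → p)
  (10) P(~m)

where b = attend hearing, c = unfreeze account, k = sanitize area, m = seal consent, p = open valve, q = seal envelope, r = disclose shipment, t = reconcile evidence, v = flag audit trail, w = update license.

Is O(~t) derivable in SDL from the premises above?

Yes

Premises 3 and 9 are O(r → p) and O(~r → p); every ideal world satisfies r or ~r, so in either case p holds — hence O(p).
Premise 6 is O(v → ~p); contrapositively O(p → ~v). Since O(p) holds, K gives O(~v).
Applying K to premise 7 (O(~v → ~b)) and O(~v) yields O(~b).
Premise 4 is O(~w → b); contrapositively O(~b → w). Since O(~b) holds, K gives O(w).
The contrapositive of premise 8 (O(~k → ~w)) is O(w → k), and O(w) is already established, so O(k).
The contrapositive of premise 1 (O(~c → ~k)) is O(k → c), and O(k) is already established, so O(c).
Premise 2 is O(t → ~c); contrapositively O(c → ~t). Since O(c) holds, K gives O(~t).
Premises 5, 10 do not contribute to this derivation.
So O(~t) follows.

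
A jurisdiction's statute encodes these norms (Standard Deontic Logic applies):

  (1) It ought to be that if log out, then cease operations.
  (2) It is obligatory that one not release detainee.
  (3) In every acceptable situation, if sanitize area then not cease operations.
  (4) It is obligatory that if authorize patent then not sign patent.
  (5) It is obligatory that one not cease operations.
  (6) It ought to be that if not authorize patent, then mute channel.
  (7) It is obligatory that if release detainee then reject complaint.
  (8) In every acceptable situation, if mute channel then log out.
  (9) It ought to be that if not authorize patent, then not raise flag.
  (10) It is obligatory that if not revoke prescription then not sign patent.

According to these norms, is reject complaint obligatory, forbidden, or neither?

Neither

Premise 7 is O(release_detainee → reject_complaint), but O(release_detainee) is not derivable from the premises, so it does not yield O(reject_complaint).
No premise or chain of K-axiom applications forces O(reject_complaint), and none forces O(¬reject_complaint). So reject_complaint is neither obligatory nor forbidden under these norms.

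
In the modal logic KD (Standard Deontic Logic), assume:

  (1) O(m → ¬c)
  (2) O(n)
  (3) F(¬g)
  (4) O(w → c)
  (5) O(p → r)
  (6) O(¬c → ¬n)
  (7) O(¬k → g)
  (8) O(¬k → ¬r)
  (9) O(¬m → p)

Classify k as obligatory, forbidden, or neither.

Obligatory

Premise 2 gives O(n).
The contrapositive of premise 6 (O(¬c → ¬n)) is O(n → c), and O(n) is already established, so O(c).
The contrapositive of premise 1 (O(m → ¬c)) is O(c → ¬m), and O(c) is already established, so O(¬m).
Premise 9 is O(¬m → p); since O(¬m), deontic closure gives O(p).
Premise 5 is O(p → r); since O(p), deontic closure gives O(r).
Premise 8 is O(¬k → ¬r); contrapositively O(r → k). Since O(r) holds, K gives O(k).
Premises 3, 4, 7 do not contribute to this derivation.
Hence k is obligatory.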